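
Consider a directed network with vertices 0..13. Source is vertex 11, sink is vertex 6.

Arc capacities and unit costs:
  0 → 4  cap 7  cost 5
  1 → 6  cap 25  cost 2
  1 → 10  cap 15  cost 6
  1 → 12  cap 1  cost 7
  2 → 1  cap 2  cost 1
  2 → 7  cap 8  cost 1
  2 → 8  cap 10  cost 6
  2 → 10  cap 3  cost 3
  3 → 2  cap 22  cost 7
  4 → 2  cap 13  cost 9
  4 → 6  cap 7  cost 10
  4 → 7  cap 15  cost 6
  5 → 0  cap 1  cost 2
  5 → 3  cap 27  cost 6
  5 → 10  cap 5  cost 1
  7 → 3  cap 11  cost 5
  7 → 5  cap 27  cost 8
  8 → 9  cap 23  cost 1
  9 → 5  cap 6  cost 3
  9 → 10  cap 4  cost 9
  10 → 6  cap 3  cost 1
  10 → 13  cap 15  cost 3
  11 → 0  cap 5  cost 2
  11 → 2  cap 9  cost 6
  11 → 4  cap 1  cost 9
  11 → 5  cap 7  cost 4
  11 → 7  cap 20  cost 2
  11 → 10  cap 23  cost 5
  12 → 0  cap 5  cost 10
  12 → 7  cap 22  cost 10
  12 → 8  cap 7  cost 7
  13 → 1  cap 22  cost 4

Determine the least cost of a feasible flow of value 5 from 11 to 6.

Minimum cost for 5 units: 36

shortest-cost path #1: 11→10→6 push 3 @ unit cost 6 (adds 18)
shortest-cost path #2: 11→2→1→6 push 2 @ unit cost 9 (adds 18)
total cost = 36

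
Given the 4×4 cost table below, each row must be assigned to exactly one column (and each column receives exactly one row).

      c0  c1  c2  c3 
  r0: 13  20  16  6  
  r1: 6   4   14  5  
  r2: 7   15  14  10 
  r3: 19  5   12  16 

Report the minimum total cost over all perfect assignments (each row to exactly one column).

optimal assignment: row0→col3 (cost 6), row1→col1 (cost 4), row2→col0 (cost 7), row3→col2 (cost 12)
total = 6 + 4 + 7 + 12 = 29

Minimum assignment cost: 29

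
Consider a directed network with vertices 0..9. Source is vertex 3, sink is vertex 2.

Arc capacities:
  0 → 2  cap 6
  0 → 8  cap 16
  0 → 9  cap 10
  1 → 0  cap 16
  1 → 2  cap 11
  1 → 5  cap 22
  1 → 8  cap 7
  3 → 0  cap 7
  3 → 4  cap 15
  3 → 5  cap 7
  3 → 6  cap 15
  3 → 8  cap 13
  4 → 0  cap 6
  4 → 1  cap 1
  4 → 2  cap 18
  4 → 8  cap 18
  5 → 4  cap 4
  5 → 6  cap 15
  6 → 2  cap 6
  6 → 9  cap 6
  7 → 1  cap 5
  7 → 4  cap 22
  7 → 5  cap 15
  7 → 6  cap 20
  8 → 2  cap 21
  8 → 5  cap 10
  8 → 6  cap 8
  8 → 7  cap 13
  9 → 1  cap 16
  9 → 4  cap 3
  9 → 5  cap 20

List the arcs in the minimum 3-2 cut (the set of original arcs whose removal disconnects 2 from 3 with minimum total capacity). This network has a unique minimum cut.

augment #1: 3→0→2 push 6
augment #2: 3→4→2 push 15
augment #3: 3→6→2 push 6
augment #4: 3→8→2 push 13
augment #5: 3→0→8→2 push 1
augment #6: 3→5→4→2 push 3
augment #7: 3→5→4→1→2 push 1
augment #8: 3→6→9→1→2 push 6
max flow = 51; residual-reachable set from 3 gives S-side
cut edges (S→T): {(3,0), (3,4), (3,8), (5,4), (6,2), (6,9)} total cap 51

Min-cut arcs: {(3,0), (3,4), (3,8), (5,4), (6,2), (6,9)} (total capacity 51)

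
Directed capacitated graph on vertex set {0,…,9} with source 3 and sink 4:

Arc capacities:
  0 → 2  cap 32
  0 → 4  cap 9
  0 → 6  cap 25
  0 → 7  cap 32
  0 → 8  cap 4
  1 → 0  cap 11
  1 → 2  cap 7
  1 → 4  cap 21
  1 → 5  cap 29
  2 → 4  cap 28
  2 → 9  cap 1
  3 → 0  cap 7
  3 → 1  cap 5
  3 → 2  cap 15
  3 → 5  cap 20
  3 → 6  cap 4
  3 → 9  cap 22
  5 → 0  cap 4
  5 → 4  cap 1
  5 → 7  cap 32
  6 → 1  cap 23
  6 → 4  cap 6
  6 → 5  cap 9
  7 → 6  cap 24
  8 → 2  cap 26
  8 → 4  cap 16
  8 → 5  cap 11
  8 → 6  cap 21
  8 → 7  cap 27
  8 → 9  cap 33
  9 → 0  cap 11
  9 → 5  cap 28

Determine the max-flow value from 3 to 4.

Maximum flow value: 69

augment #1: 3→0→4 bottleneck 7, total now 7
augment #2: 3→1→4 bottleneck 5, total now 12
augment #3: 3→2→4 bottleneck 15, total now 27
augment #4: 3→5→4 bottleneck 1, total now 28
augment #5: 3→6→4 bottleneck 4, total now 32
augment #6: 3→5→0→4 bottleneck 2, total now 34
augment #7: 3→5→0→2→4 bottleneck 2, total now 36
augment #8: 3→5→7→6→4 bottleneck 2, total now 38
augment #9: 3→9→0→2→4 bottleneck 11, total now 49
augment #10: 3→5→7→6→1→4 bottleneck 13, total now 62
augment #11: 3→9→5→7→6→1→4 bottleneck 3, total now 65
augment #12: 3→9→5→7→6→1→0→8→4 bottleneck 4, total now 69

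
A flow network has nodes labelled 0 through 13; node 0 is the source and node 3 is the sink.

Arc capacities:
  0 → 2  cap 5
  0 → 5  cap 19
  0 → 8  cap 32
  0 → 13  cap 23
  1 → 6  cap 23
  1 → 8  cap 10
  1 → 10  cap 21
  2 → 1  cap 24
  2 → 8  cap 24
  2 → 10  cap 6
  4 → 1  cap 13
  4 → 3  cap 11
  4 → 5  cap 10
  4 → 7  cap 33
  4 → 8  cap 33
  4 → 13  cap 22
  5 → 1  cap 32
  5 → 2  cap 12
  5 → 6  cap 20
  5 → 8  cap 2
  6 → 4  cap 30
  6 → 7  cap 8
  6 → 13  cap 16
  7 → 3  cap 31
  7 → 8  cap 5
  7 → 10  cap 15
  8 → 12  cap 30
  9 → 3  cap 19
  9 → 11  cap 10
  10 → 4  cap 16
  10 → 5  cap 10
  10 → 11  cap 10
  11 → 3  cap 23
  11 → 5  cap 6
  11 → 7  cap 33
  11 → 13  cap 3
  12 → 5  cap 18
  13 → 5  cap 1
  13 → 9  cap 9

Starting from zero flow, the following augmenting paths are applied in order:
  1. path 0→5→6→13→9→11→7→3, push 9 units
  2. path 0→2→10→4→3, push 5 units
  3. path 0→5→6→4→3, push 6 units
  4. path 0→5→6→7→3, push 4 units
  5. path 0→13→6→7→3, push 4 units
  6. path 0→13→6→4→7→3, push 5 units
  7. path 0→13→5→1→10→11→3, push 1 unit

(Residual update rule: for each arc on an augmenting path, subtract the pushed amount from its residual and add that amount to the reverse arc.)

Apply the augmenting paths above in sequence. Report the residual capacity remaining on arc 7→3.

after path 1 (0→5→6→13→9→11→7→3, push 9): res(7,3)=22
after path 2 (0→2→10→4→3, push 5): res(7,3)=22
after path 3 (0→5→6→4→3, push 6): res(7,3)=22
after path 4 (0→5→6→7→3, push 4): res(7,3)=18
after path 5 (0→13→6→7→3, push 4): res(7,3)=14
after path 6 (0→13→6→4→7→3, push 5): res(7,3)=9
after path 7 (0→13→5→1→10→11→3, push 1): res(7,3)=9

Residual capacity of (7,3): 9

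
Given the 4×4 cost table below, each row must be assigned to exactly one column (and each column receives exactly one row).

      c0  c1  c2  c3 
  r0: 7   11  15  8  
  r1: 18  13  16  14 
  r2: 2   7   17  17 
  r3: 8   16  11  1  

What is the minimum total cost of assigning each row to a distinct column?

Minimum assignment cost: 30

optimal assignment: row0→col1 (cost 11), row1→col2 (cost 16), row2→col0 (cost 2), row3→col3 (cost 1)
total = 11 + 16 + 2 + 1 = 30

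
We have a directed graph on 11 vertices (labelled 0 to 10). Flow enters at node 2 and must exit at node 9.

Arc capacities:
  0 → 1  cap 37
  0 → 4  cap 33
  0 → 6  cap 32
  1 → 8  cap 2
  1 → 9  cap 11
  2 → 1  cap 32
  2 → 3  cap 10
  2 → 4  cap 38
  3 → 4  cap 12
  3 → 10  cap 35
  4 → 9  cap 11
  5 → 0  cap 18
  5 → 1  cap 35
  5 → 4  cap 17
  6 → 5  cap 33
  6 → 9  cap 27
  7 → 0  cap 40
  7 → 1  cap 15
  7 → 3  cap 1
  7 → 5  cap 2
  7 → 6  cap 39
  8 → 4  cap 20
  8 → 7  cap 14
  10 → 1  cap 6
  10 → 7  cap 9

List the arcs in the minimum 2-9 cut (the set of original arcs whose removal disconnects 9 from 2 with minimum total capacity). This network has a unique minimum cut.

augment #1: 2→1→9 push 11
augment #2: 2→4→9 push 11
augment #3: 2→1→8→7→6→9 push 2
augment #4: 2→3→10→7→6→9 push 9
max flow = 33; residual-reachable set from 2 gives S-side
cut edges (S→T): {(1,8), (1,9), (4,9), (10,7)} total cap 33

Min-cut arcs: {(1,8), (1,9), (4,9), (10,7)} (total capacity 33)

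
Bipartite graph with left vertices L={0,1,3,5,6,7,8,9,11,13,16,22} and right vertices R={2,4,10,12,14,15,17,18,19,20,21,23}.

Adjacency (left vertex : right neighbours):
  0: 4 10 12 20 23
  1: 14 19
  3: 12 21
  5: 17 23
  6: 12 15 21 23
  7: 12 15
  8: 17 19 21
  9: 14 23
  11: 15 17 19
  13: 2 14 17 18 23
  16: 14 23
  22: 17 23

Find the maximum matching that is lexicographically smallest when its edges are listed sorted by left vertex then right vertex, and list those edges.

|M| = 9 (so the lex-smallest maximum matching has 9 edges)
process left vertices in ascending order; for each, take the smallest-labelled available neighbour that still permits 9 edges overall, or leave it unmatched if none does
lex-smallest matching: {0-4, 1-14, 3-12, 5-17, 6-15, 8-21, 9-23, 11-19, 13-2}

Lex-smallest maximum matching: {(0,4), (1,14), (3,12), (5,17), (6,15), (8,21), (9,23), (11,19), (13,2)}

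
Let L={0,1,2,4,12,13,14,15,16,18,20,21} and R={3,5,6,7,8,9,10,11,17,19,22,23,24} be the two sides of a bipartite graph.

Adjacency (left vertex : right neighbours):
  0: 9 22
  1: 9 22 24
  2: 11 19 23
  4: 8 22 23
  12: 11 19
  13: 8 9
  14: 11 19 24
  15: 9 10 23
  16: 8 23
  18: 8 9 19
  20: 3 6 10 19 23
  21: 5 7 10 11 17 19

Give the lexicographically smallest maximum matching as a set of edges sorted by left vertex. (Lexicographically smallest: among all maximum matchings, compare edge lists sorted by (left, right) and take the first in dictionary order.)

|M| = 10 (so the lex-smallest maximum matching has 10 edges)
process left vertices in ascending order; for each, take the smallest-labelled available neighbour that still permits 10 edges overall, or leave it unmatched if none does
lex-smallest matching: {0-9, 1-22, 2-11, 4-8, 12-19, 14-24, 15-10, 16-23, 20-3, 21-5}

Lex-smallest maximum matching: {(0,9), (1,22), (2,11), (4,8), (12,19), (14,24), (15,10), (16,23), (20,3), (21,5)}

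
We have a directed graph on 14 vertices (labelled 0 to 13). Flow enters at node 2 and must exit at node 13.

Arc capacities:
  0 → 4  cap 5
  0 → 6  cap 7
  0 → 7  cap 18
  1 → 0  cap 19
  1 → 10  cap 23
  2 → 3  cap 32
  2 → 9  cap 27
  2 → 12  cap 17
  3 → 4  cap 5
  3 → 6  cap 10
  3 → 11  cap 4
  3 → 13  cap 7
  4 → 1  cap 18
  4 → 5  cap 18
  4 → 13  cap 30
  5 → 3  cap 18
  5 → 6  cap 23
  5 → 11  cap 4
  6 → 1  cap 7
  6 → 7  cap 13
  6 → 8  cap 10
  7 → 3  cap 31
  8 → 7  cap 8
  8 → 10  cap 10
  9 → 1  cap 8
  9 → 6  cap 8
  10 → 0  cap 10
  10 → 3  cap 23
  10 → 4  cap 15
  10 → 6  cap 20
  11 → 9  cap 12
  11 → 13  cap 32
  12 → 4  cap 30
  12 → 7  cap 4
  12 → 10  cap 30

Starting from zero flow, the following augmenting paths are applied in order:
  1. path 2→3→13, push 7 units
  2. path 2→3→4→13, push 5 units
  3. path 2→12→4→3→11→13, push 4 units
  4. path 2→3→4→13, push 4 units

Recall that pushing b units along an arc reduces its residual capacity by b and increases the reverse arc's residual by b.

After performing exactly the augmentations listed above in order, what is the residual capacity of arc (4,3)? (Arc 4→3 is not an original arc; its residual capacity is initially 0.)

after path 1 (2→3→13, push 7): res(4,3)=0
after path 2 (2→3→4→13, push 5): res(4,3)=5
after path 3 (2→12→4→3→11→13, push 4): res(4,3)=1
after path 4 (2→3→4→13, push 4): res(4,3)=5

Residual capacity of (4,3): 5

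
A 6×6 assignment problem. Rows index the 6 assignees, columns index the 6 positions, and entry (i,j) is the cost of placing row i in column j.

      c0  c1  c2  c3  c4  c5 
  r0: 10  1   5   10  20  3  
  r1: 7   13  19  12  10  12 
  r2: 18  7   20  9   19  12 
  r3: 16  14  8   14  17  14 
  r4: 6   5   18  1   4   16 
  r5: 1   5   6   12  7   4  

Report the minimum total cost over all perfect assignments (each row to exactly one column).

Minimum assignment cost: 30

optimal assignment: row0→col5 (cost 3), row1→col4 (cost 10), row2→col1 (cost 7), row3→col2 (cost 8), row4→col3 (cost 1), row5→col0 (cost 1)
total = 3 + 10 + 7 + 8 + 1 + 1 = 30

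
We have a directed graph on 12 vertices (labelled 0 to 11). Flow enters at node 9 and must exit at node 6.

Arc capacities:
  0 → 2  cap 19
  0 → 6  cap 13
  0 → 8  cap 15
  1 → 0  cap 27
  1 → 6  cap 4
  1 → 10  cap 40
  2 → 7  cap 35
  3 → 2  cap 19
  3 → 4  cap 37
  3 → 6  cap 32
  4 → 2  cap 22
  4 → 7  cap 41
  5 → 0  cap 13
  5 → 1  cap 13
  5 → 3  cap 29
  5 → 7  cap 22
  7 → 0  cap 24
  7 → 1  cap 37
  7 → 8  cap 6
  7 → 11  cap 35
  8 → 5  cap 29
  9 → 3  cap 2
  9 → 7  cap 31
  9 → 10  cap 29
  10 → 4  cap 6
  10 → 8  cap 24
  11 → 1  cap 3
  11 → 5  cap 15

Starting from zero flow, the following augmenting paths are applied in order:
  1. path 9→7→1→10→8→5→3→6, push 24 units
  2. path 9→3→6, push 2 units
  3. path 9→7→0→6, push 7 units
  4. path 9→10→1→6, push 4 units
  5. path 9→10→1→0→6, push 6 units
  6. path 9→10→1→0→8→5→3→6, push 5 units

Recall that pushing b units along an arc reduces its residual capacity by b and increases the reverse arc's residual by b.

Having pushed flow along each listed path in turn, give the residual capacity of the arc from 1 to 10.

after path 1 (9→7→1→10→8→5→3→6, push 24): res(1,10)=16
after path 2 (9→3→6, push 2): res(1,10)=16
after path 3 (9→7→0→6, push 7): res(1,10)=16
after path 4 (9→10→1→6, push 4): res(1,10)=20
after path 5 (9→10→1→0→6, push 6): res(1,10)=26
after path 6 (9→10→1→0→8→5→3→6, push 5): res(1,10)=31

Residual capacity of (1,10): 31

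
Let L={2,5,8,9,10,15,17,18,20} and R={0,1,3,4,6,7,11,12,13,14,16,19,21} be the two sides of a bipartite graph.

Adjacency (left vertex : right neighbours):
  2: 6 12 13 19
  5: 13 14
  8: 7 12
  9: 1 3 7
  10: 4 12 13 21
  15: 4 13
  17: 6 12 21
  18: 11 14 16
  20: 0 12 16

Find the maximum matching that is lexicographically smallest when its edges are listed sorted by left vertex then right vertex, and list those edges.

|M| = 9 (so the lex-smallest maximum matching has 9 edges)
process left vertices in ascending order; for each, take the smallest-labelled available neighbour that still permits 9 edges overall, or leave it unmatched if none does
lex-smallest matching: {2-6, 5-13, 8-7, 9-1, 10-12, 15-4, 17-21, 18-11, 20-0}

Lex-smallest maximum matching: {(2,6), (5,13), (8,7), (9,1), (10,12), (15,4), (17,21), (18,11), (20,0)}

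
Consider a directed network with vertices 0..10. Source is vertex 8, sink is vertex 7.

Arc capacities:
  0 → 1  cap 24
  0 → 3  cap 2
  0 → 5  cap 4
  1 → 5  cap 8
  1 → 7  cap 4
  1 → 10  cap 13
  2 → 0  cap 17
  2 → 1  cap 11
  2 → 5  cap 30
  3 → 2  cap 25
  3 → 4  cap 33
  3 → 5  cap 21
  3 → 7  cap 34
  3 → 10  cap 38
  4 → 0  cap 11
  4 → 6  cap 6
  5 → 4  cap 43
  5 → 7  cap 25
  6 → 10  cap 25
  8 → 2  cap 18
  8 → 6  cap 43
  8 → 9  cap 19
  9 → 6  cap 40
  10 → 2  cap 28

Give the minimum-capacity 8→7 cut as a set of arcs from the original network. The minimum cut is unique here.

Min-cut arcs: {(0,3), (1,7), (5,7)} (total capacity 31)

augment #1: 8→2→1→7 push 4
augment #2: 8→2→5→7 push 14
augment #3: 8→6→10→2→5→7 push 11
augment #4: 8→6→10→2→0→3→7 push 2
max flow = 31; residual-reachable set from 8 gives S-side
cut edges (S→T): {(0,3), (1,7), (5,7)} total cap 31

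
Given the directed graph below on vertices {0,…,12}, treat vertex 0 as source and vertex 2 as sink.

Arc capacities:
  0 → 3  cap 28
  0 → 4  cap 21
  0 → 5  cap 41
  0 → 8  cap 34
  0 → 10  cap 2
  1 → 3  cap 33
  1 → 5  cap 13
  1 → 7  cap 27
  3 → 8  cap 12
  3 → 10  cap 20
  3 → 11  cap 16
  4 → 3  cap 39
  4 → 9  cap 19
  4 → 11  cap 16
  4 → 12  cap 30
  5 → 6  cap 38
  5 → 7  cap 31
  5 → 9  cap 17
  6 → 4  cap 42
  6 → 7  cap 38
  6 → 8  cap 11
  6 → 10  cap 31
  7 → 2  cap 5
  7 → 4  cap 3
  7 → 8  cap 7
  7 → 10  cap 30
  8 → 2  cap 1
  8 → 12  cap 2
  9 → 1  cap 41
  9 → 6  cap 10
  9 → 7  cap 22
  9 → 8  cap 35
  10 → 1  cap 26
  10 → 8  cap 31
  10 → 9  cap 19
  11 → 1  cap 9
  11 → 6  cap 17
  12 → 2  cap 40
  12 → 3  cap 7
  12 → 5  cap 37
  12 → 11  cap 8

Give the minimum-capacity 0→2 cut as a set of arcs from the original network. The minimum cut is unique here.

Min-cut arcs: {(4,12), (7,2), (8,2), (8,12)} (total capacity 38)

augment #1: 0→8→2 push 1
augment #2: 0→4→12→2 push 21
augment #3: 0→5→7→2 push 5
augment #4: 0→8→12→2 push 2
augment #5: 0→5→6→4→12→2 push 9
max flow = 38; residual-reachable set from 0 gives S-side
cut edges (S→T): {(4,12), (7,2), (8,2), (8,12)} total cap 38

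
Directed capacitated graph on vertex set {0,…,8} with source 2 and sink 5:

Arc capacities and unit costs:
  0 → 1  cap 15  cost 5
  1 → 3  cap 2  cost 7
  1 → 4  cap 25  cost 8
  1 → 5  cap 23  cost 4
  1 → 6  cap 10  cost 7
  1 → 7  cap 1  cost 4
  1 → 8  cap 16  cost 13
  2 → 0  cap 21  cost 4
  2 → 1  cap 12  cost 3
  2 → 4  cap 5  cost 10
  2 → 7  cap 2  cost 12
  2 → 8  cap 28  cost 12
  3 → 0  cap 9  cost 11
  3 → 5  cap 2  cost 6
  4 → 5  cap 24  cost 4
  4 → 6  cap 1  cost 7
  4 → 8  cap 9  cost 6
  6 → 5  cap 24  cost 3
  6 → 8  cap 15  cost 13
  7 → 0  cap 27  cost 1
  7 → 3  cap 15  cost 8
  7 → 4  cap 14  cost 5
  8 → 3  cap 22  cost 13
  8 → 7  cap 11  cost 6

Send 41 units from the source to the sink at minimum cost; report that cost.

shortest-cost path #1: 2→1→5 push 12 @ unit cost 7 (adds 84)
shortest-cost path #2: 2→0→1→5 push 11 @ unit cost 13 (adds 143)
shortest-cost path #3: 2→4→5 push 5 @ unit cost 14 (adds 70)
shortest-cost path #4: 2→0→1→6→5 push 4 @ unit cost 19 (adds 76)
shortest-cost path #5: 2→7→4→5 push 2 @ unit cost 21 (adds 42)
shortest-cost path #6: 2→8→7→4→5 push 7 @ unit cost 27 (adds 189)
total cost = 604

Minimum cost for 41 units: 604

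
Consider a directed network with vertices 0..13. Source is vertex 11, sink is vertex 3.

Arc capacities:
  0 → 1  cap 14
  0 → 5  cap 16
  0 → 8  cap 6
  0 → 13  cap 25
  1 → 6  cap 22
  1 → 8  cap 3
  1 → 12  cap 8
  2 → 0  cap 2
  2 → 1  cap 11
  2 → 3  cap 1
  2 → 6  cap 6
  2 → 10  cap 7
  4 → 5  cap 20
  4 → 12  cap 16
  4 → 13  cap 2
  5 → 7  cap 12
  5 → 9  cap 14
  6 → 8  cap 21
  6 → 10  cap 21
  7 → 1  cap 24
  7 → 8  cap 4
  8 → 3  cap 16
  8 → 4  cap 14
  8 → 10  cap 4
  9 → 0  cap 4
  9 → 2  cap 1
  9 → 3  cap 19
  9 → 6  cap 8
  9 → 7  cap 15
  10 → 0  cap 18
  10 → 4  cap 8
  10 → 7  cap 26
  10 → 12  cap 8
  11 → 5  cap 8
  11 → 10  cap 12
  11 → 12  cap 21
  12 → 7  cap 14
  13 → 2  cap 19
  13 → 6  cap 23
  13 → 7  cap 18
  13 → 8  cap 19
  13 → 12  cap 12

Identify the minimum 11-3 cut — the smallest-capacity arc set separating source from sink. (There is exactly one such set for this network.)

augment #1: 11→5→9→3 push 8
augment #2: 11→10→0→8→3 push 6
augment #3: 11→10→7→8→3 push 4
augment #4: 11→10→0→1→8→3 push 2
augment #5: 11→12→7→1→8→3 push 1
augment #6: 11→12→7→1→6→8→3 push 3
augment #7: 11→12→7→1→0→5→9→3 push 2
augment #8: 11→12→7→10→0→5→9→3 push 4
augment #9: 11→12→7→1→6→8→0→13→2→3 push 1
max flow = 31; residual-reachable set from 11 gives S-side
cut edges (S→T): {(2,3), (5,9), (8,3)} total cap 31

Min-cut arcs: {(2,3), (5,9), (8,3)} (total capacity 31)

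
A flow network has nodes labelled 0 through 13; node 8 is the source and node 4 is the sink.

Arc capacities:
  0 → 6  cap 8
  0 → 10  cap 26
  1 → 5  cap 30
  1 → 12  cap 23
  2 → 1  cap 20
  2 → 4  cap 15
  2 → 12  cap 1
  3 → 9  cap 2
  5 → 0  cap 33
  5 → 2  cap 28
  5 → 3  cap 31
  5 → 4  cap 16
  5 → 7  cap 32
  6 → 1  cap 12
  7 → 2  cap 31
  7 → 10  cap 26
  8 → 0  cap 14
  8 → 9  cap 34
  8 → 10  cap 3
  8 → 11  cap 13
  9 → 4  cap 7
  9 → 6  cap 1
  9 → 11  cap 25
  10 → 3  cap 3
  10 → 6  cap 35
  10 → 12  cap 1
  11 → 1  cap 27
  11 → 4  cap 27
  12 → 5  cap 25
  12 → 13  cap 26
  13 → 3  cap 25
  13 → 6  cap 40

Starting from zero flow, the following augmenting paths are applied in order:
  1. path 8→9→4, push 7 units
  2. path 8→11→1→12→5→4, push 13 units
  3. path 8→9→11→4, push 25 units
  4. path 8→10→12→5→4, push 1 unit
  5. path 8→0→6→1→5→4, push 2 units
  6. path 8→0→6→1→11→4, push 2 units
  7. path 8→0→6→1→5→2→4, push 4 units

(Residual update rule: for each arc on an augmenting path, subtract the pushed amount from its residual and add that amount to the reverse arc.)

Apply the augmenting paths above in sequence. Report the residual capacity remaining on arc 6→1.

after path 1 (8→9→4, push 7): res(6,1)=12
after path 2 (8→11→1→12→5→4, push 13): res(6,1)=12
after path 3 (8→9→11→4, push 25): res(6,1)=12
after path 4 (8→10→12→5→4, push 1): res(6,1)=12
after path 5 (8→0→6→1→5→4, push 2): res(6,1)=10
after path 6 (8→0→6→1→11→4, push 2): res(6,1)=8
after path 7 (8→0→6→1→5→2→4, push 4): res(6,1)=4

Residual capacity of (6,1): 4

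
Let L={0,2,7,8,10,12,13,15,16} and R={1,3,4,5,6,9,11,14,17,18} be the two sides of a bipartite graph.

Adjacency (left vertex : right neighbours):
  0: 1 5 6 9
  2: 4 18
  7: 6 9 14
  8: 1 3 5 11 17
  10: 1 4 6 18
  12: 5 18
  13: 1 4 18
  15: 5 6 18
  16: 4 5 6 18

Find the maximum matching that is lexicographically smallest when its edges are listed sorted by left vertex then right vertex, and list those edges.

|M| = 8 (so the lex-smallest maximum matching has 8 edges)
process left vertices in ascending order; for each, take the smallest-labelled available neighbour that still permits 8 edges overall, or leave it unmatched if none does
lex-smallest matching: {0-9, 2-4, 7-14, 8-3, 10-1, 12-5, 13-18, 15-6}

Lex-smallest maximum matching: {(0,9), (2,4), (7,14), (8,3), (10,1), (12,5), (13,18), (15,6)}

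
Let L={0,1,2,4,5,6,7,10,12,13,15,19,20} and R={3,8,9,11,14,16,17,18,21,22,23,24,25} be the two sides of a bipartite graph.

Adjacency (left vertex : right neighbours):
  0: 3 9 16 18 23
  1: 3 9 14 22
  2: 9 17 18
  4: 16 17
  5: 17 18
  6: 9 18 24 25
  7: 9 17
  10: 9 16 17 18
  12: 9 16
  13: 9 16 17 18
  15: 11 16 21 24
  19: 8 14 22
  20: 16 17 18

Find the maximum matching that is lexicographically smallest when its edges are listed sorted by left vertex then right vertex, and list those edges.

|M| = 9 (so the lex-smallest maximum matching has 9 edges)
process left vertices in ascending order; for each, take the smallest-labelled available neighbour that still permits 9 edges overall, or leave it unmatched if none does
lex-smallest matching: {0-3, 1-14, 2-9, 4-16, 5-17, 6-24, 10-18, 15-11, 19-8}

Lex-smallest maximum matching: {(0,3), (1,14), (2,9), (4,16), (5,17), (6,24), (10,18), (15,11), (19,8)}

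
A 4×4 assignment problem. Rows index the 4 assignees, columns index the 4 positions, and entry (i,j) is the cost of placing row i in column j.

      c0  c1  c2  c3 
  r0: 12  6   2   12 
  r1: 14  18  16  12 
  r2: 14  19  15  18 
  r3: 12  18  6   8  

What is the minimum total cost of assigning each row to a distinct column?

optimal assignment: row0→col1 (cost 6), row1→col3 (cost 12), row2→col0 (cost 14), row3→col2 (cost 6)
total = 6 + 12 + 14 + 6 = 38

Minimum assignment cost: 38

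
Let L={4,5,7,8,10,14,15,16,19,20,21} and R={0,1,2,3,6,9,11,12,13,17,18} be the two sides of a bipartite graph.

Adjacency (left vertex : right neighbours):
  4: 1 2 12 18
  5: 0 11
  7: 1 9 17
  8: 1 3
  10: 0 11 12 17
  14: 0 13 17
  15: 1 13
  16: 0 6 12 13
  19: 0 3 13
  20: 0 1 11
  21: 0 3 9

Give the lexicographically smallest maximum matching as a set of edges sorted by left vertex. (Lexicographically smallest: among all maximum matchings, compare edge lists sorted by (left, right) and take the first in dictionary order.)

Lex-smallest maximum matching: {(4,2), (5,0), (7,1), (8,3), (10,12), (14,17), (15,13), (16,6), (20,11), (21,9)}

|M| = 10 (so the lex-smallest maximum matching has 10 edges)
process left vertices in ascending order; for each, take the smallest-labelled available neighbour that still permits 10 edges overall, or leave it unmatched if none does
lex-smallest matching: {4-2, 5-0, 7-1, 8-3, 10-12, 14-17, 15-13, 16-6, 20-11, 21-9}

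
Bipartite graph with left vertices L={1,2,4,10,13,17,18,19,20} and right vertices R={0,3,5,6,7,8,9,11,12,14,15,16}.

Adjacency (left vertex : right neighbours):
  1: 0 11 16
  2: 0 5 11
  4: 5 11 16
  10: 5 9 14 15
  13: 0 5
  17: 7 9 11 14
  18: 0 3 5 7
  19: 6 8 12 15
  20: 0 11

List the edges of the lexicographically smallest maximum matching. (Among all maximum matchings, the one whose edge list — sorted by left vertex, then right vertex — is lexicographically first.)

|M| = 8 (so the lex-smallest maximum matching has 8 edges)
process left vertices in ascending order; for each, take the smallest-labelled available neighbour that still permits 8 edges overall, or leave it unmatched if none does
lex-smallest matching: {1-0, 2-5, 4-16, 10-9, 17-7, 18-3, 19-6, 20-11}

Lex-smallest maximum matching: {(1,0), (2,5), (4,16), (10,9), (17,7), (18,3), (19,6), (20,11)}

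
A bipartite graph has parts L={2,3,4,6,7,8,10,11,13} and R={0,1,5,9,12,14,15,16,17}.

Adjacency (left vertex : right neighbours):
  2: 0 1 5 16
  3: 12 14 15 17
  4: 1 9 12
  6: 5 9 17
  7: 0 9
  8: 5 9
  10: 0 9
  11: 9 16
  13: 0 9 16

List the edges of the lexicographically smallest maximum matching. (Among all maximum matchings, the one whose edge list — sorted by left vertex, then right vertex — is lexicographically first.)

|M| = 8 (so the lex-smallest maximum matching has 8 edges)
process left vertices in ascending order; for each, take the smallest-labelled available neighbour that still permits 8 edges overall, or leave it unmatched if none does
lex-smallest matching: {2-1, 3-14, 4-12, 6-17, 7-0, 8-5, 10-9, 11-16}

Lex-smallest maximum matching: {(2,1), (3,14), (4,12), (6,17), (7,0), (8,5), (10,9), (11,16)}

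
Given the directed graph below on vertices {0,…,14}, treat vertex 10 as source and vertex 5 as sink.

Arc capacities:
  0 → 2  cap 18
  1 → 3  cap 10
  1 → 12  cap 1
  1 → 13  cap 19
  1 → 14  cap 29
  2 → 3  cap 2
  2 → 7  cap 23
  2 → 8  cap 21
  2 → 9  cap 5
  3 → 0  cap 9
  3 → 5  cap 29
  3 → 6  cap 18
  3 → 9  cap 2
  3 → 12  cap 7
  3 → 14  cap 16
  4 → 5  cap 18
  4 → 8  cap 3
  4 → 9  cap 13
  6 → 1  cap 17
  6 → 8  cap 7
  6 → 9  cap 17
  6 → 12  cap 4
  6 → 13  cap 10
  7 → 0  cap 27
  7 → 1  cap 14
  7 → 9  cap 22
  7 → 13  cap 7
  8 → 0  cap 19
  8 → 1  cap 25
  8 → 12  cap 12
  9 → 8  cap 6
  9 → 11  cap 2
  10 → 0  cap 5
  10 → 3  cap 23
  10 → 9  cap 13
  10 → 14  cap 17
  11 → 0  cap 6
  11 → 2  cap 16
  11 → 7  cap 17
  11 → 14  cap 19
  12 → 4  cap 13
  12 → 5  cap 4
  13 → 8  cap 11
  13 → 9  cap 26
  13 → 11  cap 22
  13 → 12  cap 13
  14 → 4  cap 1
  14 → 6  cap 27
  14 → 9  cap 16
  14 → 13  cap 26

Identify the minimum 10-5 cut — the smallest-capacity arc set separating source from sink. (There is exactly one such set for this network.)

augment #1: 10→3→5 push 23
augment #2: 10→14→4→5 push 1
augment #3: 10→0→2→3→5 push 2
augment #4: 10→9→8→12→5 push 4
augment #5: 10→9→8→1→3→5 push 2
augment #6: 10→14→6→1→3→5 push 2
augment #7: 10→14→6→12→4→5 push 4
augment #8: 10→14→13→12→4→5 push 9
max flow = 47; residual-reachable set from 10 gives S-side
cut edges (S→T): {(3,5), (12,4), (12,5), (14,4)} total cap 47

Min-cut arcs: {(3,5), (12,4), (12,5), (14,4)} (total capacity 47)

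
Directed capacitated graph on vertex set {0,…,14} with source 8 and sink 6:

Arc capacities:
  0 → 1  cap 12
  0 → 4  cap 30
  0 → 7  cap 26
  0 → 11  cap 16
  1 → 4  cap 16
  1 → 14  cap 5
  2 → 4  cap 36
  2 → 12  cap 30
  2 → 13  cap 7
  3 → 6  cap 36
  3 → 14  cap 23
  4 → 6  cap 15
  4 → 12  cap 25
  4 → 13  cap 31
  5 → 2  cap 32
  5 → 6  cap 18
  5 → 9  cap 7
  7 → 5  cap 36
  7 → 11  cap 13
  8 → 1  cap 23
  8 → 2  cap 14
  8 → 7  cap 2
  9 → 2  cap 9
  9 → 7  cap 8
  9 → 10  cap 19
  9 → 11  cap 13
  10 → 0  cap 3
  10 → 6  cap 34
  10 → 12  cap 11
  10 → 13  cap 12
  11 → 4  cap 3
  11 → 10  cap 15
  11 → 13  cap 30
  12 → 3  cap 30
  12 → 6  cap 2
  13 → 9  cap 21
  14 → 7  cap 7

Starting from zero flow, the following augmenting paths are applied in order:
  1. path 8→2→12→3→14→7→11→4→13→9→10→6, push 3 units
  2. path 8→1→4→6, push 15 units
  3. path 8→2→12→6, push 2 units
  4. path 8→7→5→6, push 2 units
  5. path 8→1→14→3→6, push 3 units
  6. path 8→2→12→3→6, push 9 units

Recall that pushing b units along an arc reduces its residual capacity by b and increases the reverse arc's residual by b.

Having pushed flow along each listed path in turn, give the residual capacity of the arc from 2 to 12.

Residual capacity of (2,12): 16

after path 1 (8→2→12→3→14→7→11→4→13→9→10→6, push 3): res(2,12)=27
after path 2 (8→1→4→6, push 15): res(2,12)=27
after path 3 (8→2→12→6, push 2): res(2,12)=25
after path 4 (8→7→5→6, push 2): res(2,12)=25
after path 5 (8→1→14→3→6, push 3): res(2,12)=25
after path 6 (8→2→12→3→6, push 9): res(2,12)=16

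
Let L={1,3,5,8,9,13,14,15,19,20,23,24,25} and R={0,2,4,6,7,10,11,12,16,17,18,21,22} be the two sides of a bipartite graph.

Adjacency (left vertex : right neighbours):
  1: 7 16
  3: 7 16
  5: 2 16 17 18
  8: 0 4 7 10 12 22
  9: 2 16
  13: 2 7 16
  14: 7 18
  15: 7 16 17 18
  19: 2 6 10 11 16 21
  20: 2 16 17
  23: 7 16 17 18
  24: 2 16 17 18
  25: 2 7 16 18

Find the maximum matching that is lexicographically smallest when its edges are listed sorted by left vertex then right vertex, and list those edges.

|M| = 7 (so the lex-smallest maximum matching has 7 edges)
process left vertices in ascending order; for each, take the smallest-labelled available neighbour that still permits 7 edges overall, or leave it unmatched if none does
lex-smallest matching: {1-7, 3-16, 5-2, 8-0, 14-18, 15-17, 19-6}

Lex-smallest maximum matching: {(1,7), (3,16), (5,2), (8,0), (14,18), (15,17), (19,6)}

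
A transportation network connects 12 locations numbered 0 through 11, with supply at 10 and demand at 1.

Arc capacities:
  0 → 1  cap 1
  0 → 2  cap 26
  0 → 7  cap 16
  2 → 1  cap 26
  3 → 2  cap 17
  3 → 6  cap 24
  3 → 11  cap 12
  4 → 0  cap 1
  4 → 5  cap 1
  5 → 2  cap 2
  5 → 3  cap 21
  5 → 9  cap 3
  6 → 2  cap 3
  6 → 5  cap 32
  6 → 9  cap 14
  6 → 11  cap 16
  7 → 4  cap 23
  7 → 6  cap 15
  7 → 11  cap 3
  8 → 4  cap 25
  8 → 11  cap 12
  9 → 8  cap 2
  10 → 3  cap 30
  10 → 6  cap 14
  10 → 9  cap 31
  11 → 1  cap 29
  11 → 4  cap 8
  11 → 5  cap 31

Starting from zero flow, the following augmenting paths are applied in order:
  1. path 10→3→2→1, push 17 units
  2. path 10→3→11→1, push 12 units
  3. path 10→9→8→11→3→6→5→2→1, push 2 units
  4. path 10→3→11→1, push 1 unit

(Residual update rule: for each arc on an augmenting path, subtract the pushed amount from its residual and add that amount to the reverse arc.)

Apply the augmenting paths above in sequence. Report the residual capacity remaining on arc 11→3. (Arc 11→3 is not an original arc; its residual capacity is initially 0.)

after path 1 (10→3→2→1, push 17): res(11,3)=0
after path 2 (10→3→11→1, push 12): res(11,3)=12
after path 3 (10→9→8→11→3→6→5→2→1, push 2): res(11,3)=10
after path 4 (10→3→11→1, push 1): res(11,3)=11

Residual capacity of (11,3): 11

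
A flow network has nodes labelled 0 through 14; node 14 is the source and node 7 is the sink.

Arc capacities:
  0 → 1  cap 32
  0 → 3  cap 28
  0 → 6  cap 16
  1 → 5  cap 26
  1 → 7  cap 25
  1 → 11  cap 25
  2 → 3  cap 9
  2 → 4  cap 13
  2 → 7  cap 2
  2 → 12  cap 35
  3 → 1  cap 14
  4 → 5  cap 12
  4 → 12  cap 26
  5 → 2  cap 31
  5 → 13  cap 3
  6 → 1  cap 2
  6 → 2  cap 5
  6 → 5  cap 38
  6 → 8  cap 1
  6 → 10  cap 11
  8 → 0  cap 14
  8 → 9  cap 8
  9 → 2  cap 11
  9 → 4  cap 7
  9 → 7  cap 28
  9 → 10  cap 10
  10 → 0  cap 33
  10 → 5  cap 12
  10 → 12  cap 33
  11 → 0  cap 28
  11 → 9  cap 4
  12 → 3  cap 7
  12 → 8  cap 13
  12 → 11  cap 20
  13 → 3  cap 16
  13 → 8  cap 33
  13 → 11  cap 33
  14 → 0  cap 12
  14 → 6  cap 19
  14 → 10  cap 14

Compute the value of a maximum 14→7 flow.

Maximum flow value: 39

augment #1: 14→0→1→7 bottleneck 12, total now 12
augment #2: 14→6→1→7 bottleneck 2, total now 14
augment #3: 14→6→2→7 bottleneck 2, total now 16
augment #4: 14→6→8→9→7 bottleneck 1, total now 17
augment #5: 14→10→0→1→7 bottleneck 11, total now 28
augment #6: 14→10→12→8→9→7 bottleneck 3, total now 31
augment #7: 14→6→2→12→8→9→7 bottleneck 3, total now 34
augment #8: 14→6→5→13→8→9→7 bottleneck 1, total now 35
augment #9: 14→6→5→13→11→9→7 bottleneck 2, total now 37
augment #10: 14→6→10→12→11→9→7 bottleneck 2, total now 39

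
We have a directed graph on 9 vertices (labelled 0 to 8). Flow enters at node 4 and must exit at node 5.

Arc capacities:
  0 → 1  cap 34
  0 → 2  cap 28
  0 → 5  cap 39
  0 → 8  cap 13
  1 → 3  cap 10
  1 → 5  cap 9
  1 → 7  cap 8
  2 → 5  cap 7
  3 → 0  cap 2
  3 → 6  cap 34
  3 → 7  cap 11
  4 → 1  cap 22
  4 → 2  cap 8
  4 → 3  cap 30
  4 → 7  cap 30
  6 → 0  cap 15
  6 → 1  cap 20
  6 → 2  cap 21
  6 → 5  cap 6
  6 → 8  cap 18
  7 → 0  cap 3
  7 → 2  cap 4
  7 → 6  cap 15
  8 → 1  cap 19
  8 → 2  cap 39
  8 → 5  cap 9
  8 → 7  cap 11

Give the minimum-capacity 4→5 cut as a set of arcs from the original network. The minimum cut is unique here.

augment #1: 4→1→5 push 9
augment #2: 4→2→5 push 7
augment #3: 4→3→0→5 push 2
augment #4: 4→3→6→5 push 6
augment #5: 4→7→0→5 push 3
augment #6: 4→3→6→0→5 push 15
augment #7: 4→3→6→8→5 push 7
augment #8: 4→7→6→8→5 push 2
max flow = 51; residual-reachable set from 4 gives S-side
cut edges (S→T): {(1,5), (2,5), (3,0), (6,0), (6,5), (7,0), (8,5)} total cap 51

Min-cut arcs: {(1,5), (2,5), (3,0), (6,0), (6,5), (7,0), (8,5)} (total capacity 51)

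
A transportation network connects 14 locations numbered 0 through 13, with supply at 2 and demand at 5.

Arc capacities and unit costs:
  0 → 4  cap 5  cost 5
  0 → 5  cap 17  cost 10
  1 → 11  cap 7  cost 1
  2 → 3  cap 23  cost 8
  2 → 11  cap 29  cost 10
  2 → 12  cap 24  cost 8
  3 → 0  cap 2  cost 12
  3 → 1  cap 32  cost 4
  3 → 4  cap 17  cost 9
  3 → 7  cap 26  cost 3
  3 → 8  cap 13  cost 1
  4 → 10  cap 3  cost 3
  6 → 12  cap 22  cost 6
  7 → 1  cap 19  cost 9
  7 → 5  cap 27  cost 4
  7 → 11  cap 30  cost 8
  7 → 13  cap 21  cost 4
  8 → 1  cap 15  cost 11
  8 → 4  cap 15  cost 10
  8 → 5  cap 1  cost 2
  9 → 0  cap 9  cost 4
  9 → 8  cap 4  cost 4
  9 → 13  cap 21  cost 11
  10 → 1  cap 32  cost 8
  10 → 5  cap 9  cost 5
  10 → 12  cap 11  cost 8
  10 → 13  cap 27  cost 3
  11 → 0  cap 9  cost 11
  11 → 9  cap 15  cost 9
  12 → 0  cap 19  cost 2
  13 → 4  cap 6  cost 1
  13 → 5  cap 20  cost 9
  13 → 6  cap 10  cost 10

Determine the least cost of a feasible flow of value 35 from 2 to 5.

shortest-cost path #1: 2→3→8→5 push 1 @ unit cost 11 (adds 11)
shortest-cost path #2: 2→3→7→5 push 22 @ unit cost 15 (adds 330)
shortest-cost path #3: 2→12→0→5 push 12 @ unit cost 20 (adds 240)
total cost = 581

Minimum cost for 35 units: 581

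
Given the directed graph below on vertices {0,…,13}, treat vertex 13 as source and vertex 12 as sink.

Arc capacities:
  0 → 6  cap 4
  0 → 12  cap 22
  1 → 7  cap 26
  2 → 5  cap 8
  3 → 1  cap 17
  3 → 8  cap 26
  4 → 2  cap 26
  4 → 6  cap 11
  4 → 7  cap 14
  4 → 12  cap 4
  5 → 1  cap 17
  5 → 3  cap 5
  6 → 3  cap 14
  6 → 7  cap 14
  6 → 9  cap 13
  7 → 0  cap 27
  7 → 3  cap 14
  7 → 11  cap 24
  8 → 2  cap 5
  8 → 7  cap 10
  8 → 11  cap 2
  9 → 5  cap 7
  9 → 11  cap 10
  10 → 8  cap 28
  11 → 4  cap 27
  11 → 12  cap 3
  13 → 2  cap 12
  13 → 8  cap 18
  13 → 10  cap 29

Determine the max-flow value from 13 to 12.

augment #1: 13→8→11→12 bottleneck 2, total now 2
augment #2: 13→8→7→0→12 bottleneck 10, total now 12
augment #3: 13→2→5→1→7→0→12 bottleneck 8, total now 20

Maximum flow value: 20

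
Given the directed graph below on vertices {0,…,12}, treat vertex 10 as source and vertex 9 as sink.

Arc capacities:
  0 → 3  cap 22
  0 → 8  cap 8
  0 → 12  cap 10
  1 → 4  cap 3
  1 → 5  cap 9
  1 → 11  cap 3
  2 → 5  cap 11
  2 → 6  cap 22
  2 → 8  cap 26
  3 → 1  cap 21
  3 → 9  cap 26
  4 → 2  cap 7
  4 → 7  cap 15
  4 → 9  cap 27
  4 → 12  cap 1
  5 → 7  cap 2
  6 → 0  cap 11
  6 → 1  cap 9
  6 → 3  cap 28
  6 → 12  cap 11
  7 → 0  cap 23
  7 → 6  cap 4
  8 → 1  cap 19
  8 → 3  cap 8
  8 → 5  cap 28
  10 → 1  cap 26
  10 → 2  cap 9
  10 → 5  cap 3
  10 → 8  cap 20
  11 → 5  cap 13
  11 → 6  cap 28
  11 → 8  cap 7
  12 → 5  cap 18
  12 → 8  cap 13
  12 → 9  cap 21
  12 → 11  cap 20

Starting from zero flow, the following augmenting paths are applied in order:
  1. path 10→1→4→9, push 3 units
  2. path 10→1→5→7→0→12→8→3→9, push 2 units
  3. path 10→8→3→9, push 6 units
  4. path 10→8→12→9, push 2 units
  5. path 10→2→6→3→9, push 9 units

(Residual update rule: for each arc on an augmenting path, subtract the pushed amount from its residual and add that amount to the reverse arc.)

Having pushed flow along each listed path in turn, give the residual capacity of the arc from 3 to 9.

after path 1 (10→1→4→9, push 3): res(3,9)=26
after path 2 (10→1→5→7→0→12→8→3→9, push 2): res(3,9)=24
after path 3 (10→8→3→9, push 6): res(3,9)=18
after path 4 (10→8→12→9, push 2): res(3,9)=18
after path 5 (10→2→6→3→9, push 9): res(3,9)=9

Residual capacity of (3,9): 9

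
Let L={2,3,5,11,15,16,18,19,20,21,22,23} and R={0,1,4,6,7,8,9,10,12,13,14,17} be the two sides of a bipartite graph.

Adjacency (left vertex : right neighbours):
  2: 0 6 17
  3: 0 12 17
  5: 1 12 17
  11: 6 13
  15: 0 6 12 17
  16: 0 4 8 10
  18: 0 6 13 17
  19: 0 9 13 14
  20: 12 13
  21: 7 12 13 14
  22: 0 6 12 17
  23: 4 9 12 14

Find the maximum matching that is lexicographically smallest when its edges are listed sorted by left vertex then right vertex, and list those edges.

Lex-smallest maximum matching: {(2,0), (3,12), (5,1), (11,6), (15,17), (16,4), (18,13), (19,9), (21,7), (23,14)}

|M| = 10 (so the lex-smallest maximum matching has 10 edges)
process left vertices in ascending order; for each, take the smallest-labelled available neighbour that still permits 10 edges overall, or leave it unmatched if none does
lex-smallest matching: {2-0, 3-12, 5-1, 11-6, 15-17, 16-4, 18-13, 19-9, 21-7, 23-14}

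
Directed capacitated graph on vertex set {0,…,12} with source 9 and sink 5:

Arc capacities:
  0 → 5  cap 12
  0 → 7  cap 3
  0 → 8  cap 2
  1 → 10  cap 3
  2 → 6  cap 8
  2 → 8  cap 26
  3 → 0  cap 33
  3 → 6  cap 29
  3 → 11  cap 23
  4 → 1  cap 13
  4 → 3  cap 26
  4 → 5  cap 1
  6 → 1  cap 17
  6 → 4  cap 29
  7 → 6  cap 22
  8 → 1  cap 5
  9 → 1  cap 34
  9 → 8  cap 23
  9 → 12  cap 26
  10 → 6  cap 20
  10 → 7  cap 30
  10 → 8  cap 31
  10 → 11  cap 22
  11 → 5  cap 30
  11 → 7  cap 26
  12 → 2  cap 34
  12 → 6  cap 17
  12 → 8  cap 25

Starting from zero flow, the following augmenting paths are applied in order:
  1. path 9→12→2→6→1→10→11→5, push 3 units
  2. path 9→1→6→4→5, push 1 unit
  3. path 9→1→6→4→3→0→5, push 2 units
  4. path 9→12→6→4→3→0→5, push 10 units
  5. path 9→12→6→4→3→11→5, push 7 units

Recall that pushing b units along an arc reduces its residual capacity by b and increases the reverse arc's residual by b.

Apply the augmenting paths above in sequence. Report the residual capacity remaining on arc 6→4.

Residual capacity of (6,4): 9

after path 1 (9→12→2→6→1→10→11→5, push 3): res(6,4)=29
after path 2 (9→1→6→4→5, push 1): res(6,4)=28
after path 3 (9→1→6→4→3→0→5, push 2): res(6,4)=26
after path 4 (9→12→6→4→3→0→5, push 10): res(6,4)=16
after path 5 (9→12→6→4→3→11→5, push 7): res(6,4)=9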